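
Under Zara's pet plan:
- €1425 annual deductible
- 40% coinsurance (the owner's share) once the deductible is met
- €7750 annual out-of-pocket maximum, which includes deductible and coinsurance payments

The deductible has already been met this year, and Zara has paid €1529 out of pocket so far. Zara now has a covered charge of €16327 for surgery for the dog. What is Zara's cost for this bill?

€6221

The deductible is already satisfied, so the full bill goes to coinsurance.
40% of €16327 = €6530.80 falls to the owner.
That would bring total out-of-pocket to €8059.80, past the €7750 cap. The owner is capped at €7750 − €1529 = €6221 on this claim.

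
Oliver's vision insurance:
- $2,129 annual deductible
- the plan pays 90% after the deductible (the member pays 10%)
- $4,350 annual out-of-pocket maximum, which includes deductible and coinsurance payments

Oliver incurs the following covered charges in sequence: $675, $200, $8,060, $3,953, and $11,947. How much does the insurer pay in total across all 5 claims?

Claim 1 ($675): fully absorbed by the deductible. Member pays $675; OOP now $675. Plan pays $675 − $675 = $0.
Claim 2 ($200): fully absorbed by the deductible. Member pays $200; OOP now $875. Plan pays $200 − $200 = $0.
Claim 3 ($8,060): deductible takes $1,254, $6,806 remains; coinsurance $6,806 × 10% = $680.60. Cost to member: $1,934.60. OOP to date $2,809.60. Insurer: $8,060 − $1,934.60 = $6,125.40.
Claim 4 ($3,953): deductible already satisfied, so member's share is 10% × $3,953 = $395.30. Member owes $395.30 (running OOP $3,204.90). Insurer: $3,953 − $395.30 = $3,557.70.
Claim 5 ($11,947): deductible met; 10% of $11,947 = $1,194.70. Adding that to $3,204.90 gives $4,399.60, past the $4,350 cap; member pays only $4,350 − $3,204.90 = $1,145.10. Insurer: $11,947 − $1,145.10 = $10,801.90.
Insurer total = bills − member's total = $24,835 − $4,350 = $20,485.

$20,485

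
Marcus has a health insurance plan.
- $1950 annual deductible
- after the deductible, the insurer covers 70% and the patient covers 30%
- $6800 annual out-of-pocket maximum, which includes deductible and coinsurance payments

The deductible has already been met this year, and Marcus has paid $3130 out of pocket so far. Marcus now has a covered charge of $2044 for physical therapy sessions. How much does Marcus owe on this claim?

With the deductible met, the entire $2044 is subject to coinsurance.
Patient's 30% share of $2044 is $613.20.
Total out-of-pocket so far would be $3130 + $613.20 = $3743.20, below the $6800 cap — no reduction.

$613.20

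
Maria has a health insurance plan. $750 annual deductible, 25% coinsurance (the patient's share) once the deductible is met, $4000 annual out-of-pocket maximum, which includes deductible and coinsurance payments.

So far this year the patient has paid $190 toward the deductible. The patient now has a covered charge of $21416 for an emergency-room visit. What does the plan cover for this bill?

$190 of the $750 deductible is already met, leaving $560.
After the $560 deductible portion, $21416 − $560 = $20856 is subject to coinsurance.
25% of $20856 = $5214 falls to the patient.
Patient responsibility before any cap: $560 + $5214 = $5774.
That would bring total out-of-pocket to $5964, past the $4000 cap. The patient is capped at $4000 − $190 = $3810 on this claim.
Insurer pays the balance: $21416 − $3810 = $17606.

$17606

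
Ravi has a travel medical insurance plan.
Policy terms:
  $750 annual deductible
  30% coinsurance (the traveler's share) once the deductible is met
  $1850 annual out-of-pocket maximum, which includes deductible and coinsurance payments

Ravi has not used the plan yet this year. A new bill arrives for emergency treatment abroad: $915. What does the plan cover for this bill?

Deductible not yet touched, so the first $750 of the bill goes to the deductible.
After the $750 deductible portion, $915 − $750 = $165 is subject to coinsurance.
Coinsurance: $165 × 30% = $49.50.
That puts the traveler's cost at $750 + $49.50 = $799.50 before any cap.
Cumulative spending $0 + $799.50 = $799.50 stays under the $1850 maximum.
The insurer covers the remainder: $915 − $799.50 = $115.50.

$115.50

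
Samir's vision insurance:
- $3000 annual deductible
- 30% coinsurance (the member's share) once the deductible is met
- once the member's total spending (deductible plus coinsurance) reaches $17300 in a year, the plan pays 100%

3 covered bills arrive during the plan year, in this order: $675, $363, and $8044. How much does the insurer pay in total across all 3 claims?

$4257.40

Claim 1 ($675): entire amount goes to the deductible. Member owes $675 (running OOP $675). Insurer: $675 − $675 = $0.
Claim 2 ($363): fully absorbed by the deductible. Member pays $363; OOP now $1038. Insurer: $363 − $363 = $0.
Claim 3 ($8044): $1962 finishes the deductible; $6082 goes to coinsurance; 30% of $6082 = $1824.60. Member pays $3786.60; OOP now $4824.60. Insurer: $8044 − $3786.60 = $4257.40.
Insurer total = bills − member's total = $9082 − $4824.60 = $4257.40.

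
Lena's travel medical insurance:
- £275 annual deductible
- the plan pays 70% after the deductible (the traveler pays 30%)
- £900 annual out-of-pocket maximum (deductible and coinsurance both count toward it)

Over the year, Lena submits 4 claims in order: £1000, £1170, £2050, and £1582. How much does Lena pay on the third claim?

£56.50

Claim 1 (£1000): deductible takes £275, £725 remains; 30% of £725 = £217.50. Traveler owes £492.50 (running OOP £492.50).
Claim 2 (£1170): 30% coinsurance on £1170 = £351. Cost to traveler: £351. OOP to date £843.50.
Claim 3 (£2050): deductible met; 30% of £2050 = £615. That would push OOP to £1458.50, over the £900 cap, so traveler pays £900 − £843.50 = £56.50.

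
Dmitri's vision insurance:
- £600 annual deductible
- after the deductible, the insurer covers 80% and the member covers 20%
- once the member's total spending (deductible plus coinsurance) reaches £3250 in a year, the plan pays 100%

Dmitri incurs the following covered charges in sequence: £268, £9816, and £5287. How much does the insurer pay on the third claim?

#1 (£268): fully absorbed by the deductible. Member owes £268 (running OOP £268). Insurer: £268 − £268 = £0.
#2 (£9816): deductible takes £332, £9484 remains; coinsurance £9484 × 20% = £1896.80. Member pays £2228.80; OOP now £2496.80. Insurer: £9816 − £2228.80 = £7587.20.
#3 (£5287): deductible met; 20% of £5287 = £1057.40. Adding that to £2496.80 gives £3554.20, past the £3250 cap; member pays only £3250 − £2496.80 = £753.20. Plan pays £5287 − £753.20 = £4533.80.

£4533.80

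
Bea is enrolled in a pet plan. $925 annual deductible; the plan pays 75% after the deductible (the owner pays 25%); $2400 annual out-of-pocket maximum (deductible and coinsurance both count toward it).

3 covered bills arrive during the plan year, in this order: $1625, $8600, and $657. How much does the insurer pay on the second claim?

$7300

Claim 1 — $1625: $925 finishes the deductible; $700 goes to coinsurance; coinsurance $700 × 25% = $175. Cost to owner: $1100. OOP to date $1100. Plan pays $1625 − $1100 = $525.
Claim 2 — $8600: 25% coinsurance on $8600 = $2150. That would push OOP to $3250, over the $2400 cap, so owner pays $2400 − $1100 = $1300. Plan pays $8600 − $1300 = $7300.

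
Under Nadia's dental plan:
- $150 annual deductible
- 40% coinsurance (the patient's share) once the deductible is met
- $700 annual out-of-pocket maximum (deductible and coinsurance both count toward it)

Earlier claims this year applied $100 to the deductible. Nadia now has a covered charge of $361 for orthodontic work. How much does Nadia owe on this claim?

$174.40

Remaining deductible: $150 − $100 = $50.
That leaves $361 − $50 = $311 for coinsurance.
Patient's 40% share of $311 is $124.40.
Patient responsibility before any cap: $50 + $124.40 = $174.40.
Total out-of-pocket so far would be $100 + $174.40 = $274.40, below the $700 cap — no reduction.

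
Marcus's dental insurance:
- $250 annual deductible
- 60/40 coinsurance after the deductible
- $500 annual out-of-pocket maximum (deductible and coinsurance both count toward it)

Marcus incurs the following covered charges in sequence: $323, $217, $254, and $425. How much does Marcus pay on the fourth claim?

Bill 1, $323: deductible takes $250, $73 remains; 40% of $73 = $29.20. Cost to patient: $279.20. OOP to date $279.20.
Bill 2, $217: deductible already satisfied, so patient's share is 40% × $217 = $86.80. Cost to patient: $86.80. OOP to date $366.
Bill 3, $254: deductible met; 40% of $254 = $101.60. Patient pays $101.60; OOP now $467.60.
Bill 4, $425: 40% coinsurance on $425 = $170. OOP would hit $637.60 > $500, so the cap limits the patient to $500 − $467.60 = $32.40.

$32.40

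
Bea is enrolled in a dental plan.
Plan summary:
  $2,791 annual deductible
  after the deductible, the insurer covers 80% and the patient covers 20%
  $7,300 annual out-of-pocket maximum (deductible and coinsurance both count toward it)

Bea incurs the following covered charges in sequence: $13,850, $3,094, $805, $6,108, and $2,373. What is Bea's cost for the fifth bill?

$295.80

#1 ($13,850): deductible takes $2,791, $11,059 remains; patient's 20% is $2,211.80. Cost to patient: $5,002.80. OOP to date $5,002.80.
#2 ($3,094): 20% coinsurance on $3,094 = $618.80. Cost to patient: $618.80. OOP to date $5,621.60.
#3 ($805): deductible already satisfied, so patient's share is 20% × $805 = $161. Cost to patient: $161. OOP to date $5,782.60.
#4 ($6,108): deductible met; 20% of $6,108 = $1,221.60. Patient pays $1,221.60; OOP now $7,004.20.
#5 ($2,373): deductible met; 20% of $2,373 = $474.60. Adding that to $7,004.20 gives $7,478.80, past the $7,300 cap; patient pays only $7,300 − $7,004.20 = $295.80.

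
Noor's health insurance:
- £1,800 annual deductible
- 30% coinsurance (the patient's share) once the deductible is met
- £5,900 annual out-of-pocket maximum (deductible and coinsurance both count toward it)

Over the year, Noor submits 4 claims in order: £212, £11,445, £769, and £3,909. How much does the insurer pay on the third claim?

£538.30

Claim 1 (£212): all of it applies to the deductible. Patient pays £212; OOP now £212. Insurer: £212 − £212 = £0.
Claim 2 (£11,445): deductible takes £1,588, £9,857 remains; patient's 30% is £2,957.10. Patient owes £4,545.10 (running OOP £4,757.10). Plan pays £11,445 − £4,545.10 = £6,899.90.
Claim 3 (£769): deductible met; 30% of £769 = £230.70. Cost to patient: £230.70. OOP to date £4,987.80. Insurer: £769 − £230.70 = £538.30.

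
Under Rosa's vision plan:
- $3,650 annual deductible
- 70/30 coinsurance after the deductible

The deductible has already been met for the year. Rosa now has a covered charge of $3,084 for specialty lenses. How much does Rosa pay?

The deductible is already satisfied, so the full bill goes to coinsurance.
Member's 30% share of $3,084 is $925.20.

$925.20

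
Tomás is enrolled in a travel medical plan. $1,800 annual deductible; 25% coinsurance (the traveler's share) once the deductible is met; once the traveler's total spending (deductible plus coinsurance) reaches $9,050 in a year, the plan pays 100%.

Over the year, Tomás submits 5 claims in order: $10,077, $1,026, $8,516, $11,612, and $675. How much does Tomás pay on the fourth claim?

Claim 1 ($10,077): $1,800 to deductible, leaving $8,277; coinsurance $8,277 × 25% = $2,069.25. Cost to traveler: $3,869.25. OOP to date $3,869.25.
Claim 2 ($1,026): deductible already satisfied, so traveler's share is 25% × $1,026 = $256.50. Cost to traveler: $256.50. OOP to date $4,125.75.
Claim 3 ($8,516): 25% coinsurance on $8,516 = $2,129. Traveler owes $2,129 (running OOP $6,254.75).
Claim 4 ($11,612): 25% coinsurance on $11,612 = $2,903. That would push OOP to $9,157.75, over the $9,050 cap, so traveler pays $9,050 − $6,254.75 = $2,795.25.

$2,795.25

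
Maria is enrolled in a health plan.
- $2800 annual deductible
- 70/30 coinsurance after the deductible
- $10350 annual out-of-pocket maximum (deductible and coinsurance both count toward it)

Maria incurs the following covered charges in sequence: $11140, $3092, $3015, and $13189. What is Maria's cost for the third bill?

Claim 1 ($11140): deductible takes $2800, $8340 remains; coinsurance $8340 × 30% = $2502. Cost to patient: $5302. OOP to date $5302.
Claim 2 ($3092): 30% coinsurance on $3092 = $927.60. Cost to patient: $927.60. OOP to date $6229.60.
Claim 3 ($3015): 30% coinsurance on $3015 = $904.50. Cost to patient: $904.50. OOP to date $7134.10.

$904.50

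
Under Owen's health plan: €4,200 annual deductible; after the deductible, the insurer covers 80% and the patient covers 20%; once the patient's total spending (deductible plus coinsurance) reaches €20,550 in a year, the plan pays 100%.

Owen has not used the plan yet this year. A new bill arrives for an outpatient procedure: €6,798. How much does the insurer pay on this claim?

€2,078.40

Nothing has been paid toward the €4,200 deductible, so the first €4,200 of this charge is applied there.
The remaining €2,598 (= €6,798 − €4,200) moves to coinsurance.
20% of €2,598 = €519.60 falls to the patient.
So the patient owes €4,200 + €519.60 = €4,719.60 before any cap.
Total out-of-pocket so far would be €0 + €4,719.60 = €4,719.60, below the €20,550 cap — no reduction.
The insurer covers the remainder: €6,798 − €4,719.60 = €2,078.40.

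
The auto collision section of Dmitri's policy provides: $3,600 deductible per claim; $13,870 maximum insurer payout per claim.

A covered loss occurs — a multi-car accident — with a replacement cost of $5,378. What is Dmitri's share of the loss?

$3,600

After the deductible, $5,378 − $3,600 = $1,778 remains.
That's under the $13,870 cap, so the insurer reimburses the full $1,778.
Driver's share is the uncovered remainder: $5,378 − $1,778 = $3,600.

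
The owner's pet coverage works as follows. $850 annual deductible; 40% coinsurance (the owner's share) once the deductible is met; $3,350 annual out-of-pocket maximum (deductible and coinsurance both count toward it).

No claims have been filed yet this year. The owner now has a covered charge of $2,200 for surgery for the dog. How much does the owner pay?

Deductible not yet touched, so the first $850 of the bill goes to the deductible.
After the $850 deductible portion, $2,200 − $850 = $1,350 is subject to coinsurance.
40% of $1,350 = $540 falls to the owner.
Owner responsibility before any cap: $850 + $540 = $1,390.
Year-to-date out-of-pocket becomes $0 + $1,390 = $1,390, still under the $3,350 maximum, so no cap applies.

$1,390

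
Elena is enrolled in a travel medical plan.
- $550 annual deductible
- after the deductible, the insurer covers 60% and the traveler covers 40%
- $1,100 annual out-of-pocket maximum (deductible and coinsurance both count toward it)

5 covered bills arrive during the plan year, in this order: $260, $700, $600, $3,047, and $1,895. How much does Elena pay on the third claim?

$240

#1 ($260): fully absorbed by the deductible. Cost to traveler: $260. OOP to date $260.
#2 ($700): $290 to deductible, leaving $410; 40% of $410 = $164. Traveler owes $454 (running OOP $714).
#3 ($600): deductible met; 40% of $600 = $240. Traveler pays $240; OOP now $954.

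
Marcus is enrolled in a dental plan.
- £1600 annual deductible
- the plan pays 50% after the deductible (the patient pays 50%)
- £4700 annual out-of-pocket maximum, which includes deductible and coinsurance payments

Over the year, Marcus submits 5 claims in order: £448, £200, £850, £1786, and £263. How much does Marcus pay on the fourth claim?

£944

#1 (£448): all of it applies to the deductible. Patient pays £448; OOP now £448.
#2 (£200): all of it applies to the deductible. Patient pays £200; OOP now £648.
#3 (£850): entire amount goes to the deductible. Patient pays £850; OOP now £1498.
#4 (£1786): deductible takes £102, £1684 remains; coinsurance £1684 × 50% = £842. Cost to patient: £944. OOP to date £2442.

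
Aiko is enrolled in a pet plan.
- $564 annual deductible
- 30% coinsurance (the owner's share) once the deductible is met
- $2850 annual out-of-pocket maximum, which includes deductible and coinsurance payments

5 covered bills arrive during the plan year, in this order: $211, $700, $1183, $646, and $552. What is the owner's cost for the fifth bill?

$165.60

Claim 1 — $211: fully absorbed by the deductible. Owner owes $211 (running OOP $211).
Claim 2 — $700: deductible takes $353, $347 remains; 30% of $347 = $104.10. Cost to owner: $457.10. OOP to date $668.10.
Claim 3 — $1183: 30% coinsurance on $1183 = $354.90. Cost to owner: $354.90. OOP to date $1023.
Claim 4 — $646: deductible already satisfied, so owner's share is 30% × $646 = $193.80. Cost to owner: $193.80. OOP to date $1216.80.
Claim 5 — $552: 30% coinsurance on $552 = $165.60. Owner owes $165.60 (running OOP $1382.40).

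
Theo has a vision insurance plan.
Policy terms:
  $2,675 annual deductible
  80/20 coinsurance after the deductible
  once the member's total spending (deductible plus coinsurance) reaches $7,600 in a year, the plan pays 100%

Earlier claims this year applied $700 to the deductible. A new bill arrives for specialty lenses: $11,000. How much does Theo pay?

Deductible still to meet: $2,675 − $700 = $1,975.
That leaves $11,000 − $1,975 = $9,025 for coinsurance.
Coinsurance: $9,025 × 20% = $1,805.
That puts the member's cost at $1,975 + $1,805 = $3,780 before any cap.
Cumulative spending $700 + $3,780 = $4,480 stays under the $7,600 maximum.

$3,780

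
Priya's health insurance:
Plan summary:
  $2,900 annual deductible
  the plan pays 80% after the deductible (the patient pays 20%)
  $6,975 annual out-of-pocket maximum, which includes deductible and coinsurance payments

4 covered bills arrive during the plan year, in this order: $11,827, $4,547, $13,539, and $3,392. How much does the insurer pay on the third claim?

$12,158.80

#1 ($11,827): $2,900 finishes the deductible; $8,927 goes to coinsurance; coinsurance $8,927 × 20% = $1,785.40. Patient owes $4,685.40 (running OOP $4,685.40). Insurer: $11,827 − $4,685.40 = $7,141.60.
#2 ($4,547): 20% coinsurance on $4,547 = $909.40. Cost to patient: $909.40. OOP to date $5,594.80. Insurer: $4,547 − $909.40 = $3,637.60.
#3 ($13,539): 20% coinsurance on $13,539 = $2,707.80. That would push OOP to $8,302.60, over the $6,975 cap, so patient pays $6,975 − $5,594.80 = $1,380.20. Plan pays $13,539 − $1,380.20 = $12,158.80.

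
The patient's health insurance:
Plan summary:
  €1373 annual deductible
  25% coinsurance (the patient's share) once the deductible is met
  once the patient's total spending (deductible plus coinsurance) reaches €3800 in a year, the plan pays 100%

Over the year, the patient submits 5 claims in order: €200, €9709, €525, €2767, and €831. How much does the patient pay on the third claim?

Bill 1, €200: entire amount goes to the deductible. Cost to patient: €200. OOP to date €200.
Bill 2, €9709: €1173 to deductible, leaving €8536; coinsurance €8536 × 25% = €2134. Cost to patient: €3307. OOP to date €3507.
Bill 3, €525: deductible met; 25% of €525 = €131.25. Patient pays €131.25; OOP now €3638.25.

€131.25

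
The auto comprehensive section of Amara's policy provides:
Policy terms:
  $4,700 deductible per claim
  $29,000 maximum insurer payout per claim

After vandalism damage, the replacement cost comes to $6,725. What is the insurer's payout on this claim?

Subtract the deductible: $6,725 − $4,700 = $2,025.
That's under the $29,000 cap, so the insurer reimburses the full $2,025.

$2,025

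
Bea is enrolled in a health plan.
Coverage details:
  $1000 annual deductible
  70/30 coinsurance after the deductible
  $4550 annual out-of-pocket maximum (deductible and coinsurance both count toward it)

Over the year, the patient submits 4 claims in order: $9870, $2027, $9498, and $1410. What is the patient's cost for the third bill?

$280.90

#1 ($9870): deductible takes $1000, $8870 remains; patient's 30% is $2661. Patient pays $3661; OOP now $3661.
#2 ($2027): deductible met; 30% of $2027 = $608.10. Cost to patient: $608.10. OOP to date $4269.10.
#3 ($9498): deductible already satisfied, so patient's share is 30% × $9498 = $2849.40. OOP would hit $7118.50 > $4550, so the cap limits the patient to $4550 − $4269.10 = $280.90.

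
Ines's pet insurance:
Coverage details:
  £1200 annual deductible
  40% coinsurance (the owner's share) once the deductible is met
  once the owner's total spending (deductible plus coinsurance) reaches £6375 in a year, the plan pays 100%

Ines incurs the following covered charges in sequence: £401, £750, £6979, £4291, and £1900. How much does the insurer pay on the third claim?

£4158

Bill 1, £401: fully absorbed by the deductible. Cost to owner: £401. OOP to date £401. Plan pays £401 − £401 = £0.
Bill 2, £750: entire amount goes to the deductible. Cost to owner: £750. OOP to date £1151. Insurer: £750 − £750 = £0.
Bill 3, £6979: deductible takes £49, £6930 remains; coinsurance £6930 × 40% = £2772. Owner owes £2821 (running OOP £3972). Plan pays £6979 − £2821 = £4158.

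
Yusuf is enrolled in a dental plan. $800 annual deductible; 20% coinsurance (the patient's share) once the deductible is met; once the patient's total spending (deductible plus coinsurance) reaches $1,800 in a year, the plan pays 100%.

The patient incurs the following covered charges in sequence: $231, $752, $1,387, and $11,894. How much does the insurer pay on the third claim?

$1,109.60

Claim 1 — $231: fully absorbed by the deductible. Patient pays $231; OOP now $231. Plan pays $231 − $231 = $0.
Claim 2 — $752: $569 to deductible, leaving $183; coinsurance $183 × 20% = $36.60. Patient owes $605.60 (running OOP $836.60). Insurer: $752 − $605.60 = $146.40.
Claim 3 — $1,387: deductible already satisfied, so patient's share is 20% × $1,387 = $277.40. Cost to patient: $277.40. OOP to date $1,114. Insurer: $1,387 − $277.40 = $1,109.60.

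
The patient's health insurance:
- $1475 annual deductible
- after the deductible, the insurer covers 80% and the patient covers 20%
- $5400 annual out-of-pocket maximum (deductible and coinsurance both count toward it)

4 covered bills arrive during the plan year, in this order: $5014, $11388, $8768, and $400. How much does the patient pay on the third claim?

Bill 1, $5014: $1475 to deductible, leaving $3539; patient's 20% is $707.80. Cost to patient: $2182.80. OOP to date $2182.80.
Bill 2, $11388: deductible met; 20% of $11388 = $2277.60. Patient owes $2277.60 (running OOP $4460.40).
Bill 3, $8768: 20% coinsurance on $8768 = $1753.60. Adding that to $4460.40 gives $6214, past the $5400 cap; patient pays only $5400 − $4460.40 = $939.60.

$939.60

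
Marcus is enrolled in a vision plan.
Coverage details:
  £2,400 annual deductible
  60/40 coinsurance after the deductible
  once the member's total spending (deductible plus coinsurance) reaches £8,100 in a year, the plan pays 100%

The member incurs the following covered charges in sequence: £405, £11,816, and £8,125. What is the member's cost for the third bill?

Claim 1 (£405): fully absorbed by the deductible. Member pays £405; OOP now £405.
Claim 2 (£11,816): deductible takes £1,995, £9,821 remains; 40% of £9,821 = £3,928.40. Member pays £5,923.40; OOP now £6,328.40.
Claim 3 (£8,125): deductible met; 40% of £8,125 = £3,250. OOP would hit £9,578.40 > £8,100, so the cap limits the member to £8,100 − £6,328.40 = £1,771.60.

£1,771.60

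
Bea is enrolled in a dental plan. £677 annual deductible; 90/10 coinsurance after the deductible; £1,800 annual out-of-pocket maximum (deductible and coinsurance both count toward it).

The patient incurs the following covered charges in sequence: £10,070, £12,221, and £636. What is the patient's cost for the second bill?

£183.70

Claim 1 — £10,070: deductible takes £677, £9,393 remains; 10% of £9,393 = £939.30. Patient pays £1,616.30; OOP now £1,616.30.
Claim 2 — £12,221: deductible met; 10% of £12,221 = £1,222.10. OOP would hit £2,838.40 > £1,800, so the cap limits the patient to £1,800 − £1,616.30 = £183.70.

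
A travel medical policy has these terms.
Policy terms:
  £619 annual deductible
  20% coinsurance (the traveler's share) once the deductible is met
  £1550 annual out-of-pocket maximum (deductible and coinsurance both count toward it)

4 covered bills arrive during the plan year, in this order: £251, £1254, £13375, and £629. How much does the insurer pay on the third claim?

Claim 1 — £251: entire amount goes to the deductible. Cost to traveler: £251. OOP to date £251. Plan pays £251 − £251 = £0.
Claim 2 — £1254: £368 to deductible, leaving £886; 20% of £886 = £177.20. Traveler pays £545.20; OOP now £796.20. Insurer: £1254 − £545.20 = £708.80.
Claim 3 — £13375: deductible met; 20% of £13375 = £2675. OOP would hit £3471.20 > £1550, so the cap limits the traveler to £1550 − £796.20 = £753.80. Insurer: £13375 − £753.80 = £12621.20.

£12621.20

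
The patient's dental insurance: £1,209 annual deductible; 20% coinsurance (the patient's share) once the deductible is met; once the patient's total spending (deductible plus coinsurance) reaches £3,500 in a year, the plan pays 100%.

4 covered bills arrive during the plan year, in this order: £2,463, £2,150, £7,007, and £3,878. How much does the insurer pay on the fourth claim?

£3,669.20

Bill 1, £2,463: deductible takes £1,209, £1,254 remains; 20% of £1,254 = £250.80. Patient pays £1,459.80; OOP now £1,459.80. Insurer: £2,463 − £1,459.80 = £1,003.20.
Bill 2, £2,150: deductible already satisfied, so patient's share is 20% × £2,150 = £430. Patient owes £430 (running OOP £1,889.80). Insurer: £2,150 − £430 = £1,720.
Bill 3, £7,007: deductible already satisfied, so patient's share is 20% × £7,007 = £1,401.40. Patient owes £1,401.40 (running OOP £3,291.20). Insurer: £7,007 − £1,401.40 = £5,605.60.
Bill 4, £3,878: 20% coinsurance on £3,878 = £775.60. OOP would hit £4,066.80 > £3,500, so the cap limits the patient to £3,500 − £3,291.20 = £208.80. Insurer: £3,878 − £208.80 = £3,669.20.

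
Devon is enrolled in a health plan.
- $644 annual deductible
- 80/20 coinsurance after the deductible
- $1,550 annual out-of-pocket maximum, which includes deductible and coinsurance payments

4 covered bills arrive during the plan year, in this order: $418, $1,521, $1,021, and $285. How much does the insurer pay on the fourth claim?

$228

Claim 1 ($418): entire amount goes to the deductible. Patient owes $418 (running OOP $418). Insurer: $418 − $418 = $0.
Claim 2 ($1,521): $226 to deductible, leaving $1,295; patient's 20% is $259. Cost to patient: $485. OOP to date $903. Insurer: $1,521 − $485 = $1,036.
Claim 3 ($1,021): deductible met; 20% of $1,021 = $204.20. Patient pays $204.20; OOP now $1,107.20. Insurer: $1,021 − $204.20 = $816.80.
Claim 4 ($285): deductible already satisfied, so patient's share is 20% × $285 = $57. Cost to patient: $57. OOP to date $1,164.20. Insurer: $285 − $57 = $228.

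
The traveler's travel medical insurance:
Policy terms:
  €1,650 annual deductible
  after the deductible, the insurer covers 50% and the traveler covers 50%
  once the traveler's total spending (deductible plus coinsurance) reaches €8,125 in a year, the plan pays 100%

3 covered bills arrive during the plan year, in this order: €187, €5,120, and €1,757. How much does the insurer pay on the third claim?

Bill 1, €187: fully absorbed by the deductible. Traveler pays €187; OOP now €187. Insurer: €187 − €187 = €0.
Bill 2, €5,120: €1,463 to deductible, leaving €3,657; traveler's 50% is €1,828.50. Cost to traveler: €3,291.50. OOP to date €3,478.50. Plan pays €5,120 − €3,291.50 = €1,828.50.
Bill 3, €1,757: deductible met; 50% of €1,757 = €878.50. Traveler pays €878.50; OOP now €4,357. Insurer: €1,757 − €878.50 = €878.50.

€878.50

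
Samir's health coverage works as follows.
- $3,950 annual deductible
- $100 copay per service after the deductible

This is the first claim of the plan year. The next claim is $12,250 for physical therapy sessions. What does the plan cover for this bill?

$8,200

The full $3,950 deductible is still open; $3,950 of this bill applies to it.
After the $3,950 deductible portion, $12,250 − $3,950 = $8,300 is subject to the copay.
Copay on this service: $100.
So the patient owes $3,950 + $100 = $4,050.
The plan picks up $12,250 − $4,050 = $8,200.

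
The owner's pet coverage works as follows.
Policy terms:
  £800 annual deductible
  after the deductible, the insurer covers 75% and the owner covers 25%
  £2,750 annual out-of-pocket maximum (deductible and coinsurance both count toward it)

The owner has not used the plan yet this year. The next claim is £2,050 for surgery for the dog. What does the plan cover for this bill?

The full £800 deductible is still open; £800 of this bill applies to it.
That leaves £2,050 − £800 = £1,250 for coinsurance.
Owner's 25% share of £1,250 is £312.50.
Owner responsibility before any cap: £800 + £312.50 = £1,112.50.
Total out-of-pocket so far would be £0 + £1,112.50 = £1,112.50, below the £2,750 cap — no reduction.
Insurer pays the balance: £2,050 − £1,112.50 = £937.50.

£937.50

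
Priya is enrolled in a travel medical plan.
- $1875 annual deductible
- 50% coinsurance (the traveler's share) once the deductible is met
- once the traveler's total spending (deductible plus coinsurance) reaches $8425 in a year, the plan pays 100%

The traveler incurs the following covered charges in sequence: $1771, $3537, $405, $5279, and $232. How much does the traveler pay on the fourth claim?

$2639.50

Claim 1 ($1771): entire amount goes to the deductible. Traveler pays $1771; OOP now $1771.
Claim 2 ($3537): deductible takes $104, $3433 remains; 50% of $3433 = $1716.50. Cost to traveler: $1820.50. OOP to date $3591.50.
Claim 3 ($405): deductible already satisfied, so traveler's share is 50% × $405 = $202.50. Traveler pays $202.50; OOP now $3794.
Claim 4 ($5279): deductible already satisfied, so traveler's share is 50% × $5279 = $2639.50. Traveler owes $2639.50 (running OOP $6433.50).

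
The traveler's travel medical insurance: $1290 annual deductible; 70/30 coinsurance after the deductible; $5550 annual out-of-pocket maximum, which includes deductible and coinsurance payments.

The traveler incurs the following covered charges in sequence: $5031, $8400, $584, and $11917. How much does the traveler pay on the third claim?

$175.20

Claim 1 ($5031): $1290 finishes the deductible; $3741 goes to coinsurance; 30% of $3741 = $1122.30. Traveler pays $2412.30; OOP now $2412.30.
Claim 2 ($8400): deductible already satisfied, so traveler's share is 30% × $8400 = $2520. Traveler pays $2520; OOP now $4932.30.
Claim 3 ($584): 30% coinsurance on $584 = $175.20. Traveler pays $175.20; OOP now $5107.50.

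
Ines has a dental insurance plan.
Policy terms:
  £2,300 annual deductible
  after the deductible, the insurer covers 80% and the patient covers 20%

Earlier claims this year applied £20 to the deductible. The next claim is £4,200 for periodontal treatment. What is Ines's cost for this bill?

£20 of the £2,300 deductible is already met, leaving £2,280.
After the £2,280 deductible portion, £4,200 − £2,280 = £1,920 is subject to coinsurance.
20% of £1,920 = £384 falls to the patient.
So the patient owes £2,280 + £384 = £2,664.

£2,664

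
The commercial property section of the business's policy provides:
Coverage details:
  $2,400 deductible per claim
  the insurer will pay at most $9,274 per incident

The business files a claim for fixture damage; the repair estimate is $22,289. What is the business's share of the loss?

$13,015

Subtract the deductible: $22,289 − $2,400 = $19,889.
$19,889 exceeds the $9,274 limit, so the insurer pays the limit: $9,274.
Business's share is the uncovered remainder: $22,289 − $9,274 = $13,015.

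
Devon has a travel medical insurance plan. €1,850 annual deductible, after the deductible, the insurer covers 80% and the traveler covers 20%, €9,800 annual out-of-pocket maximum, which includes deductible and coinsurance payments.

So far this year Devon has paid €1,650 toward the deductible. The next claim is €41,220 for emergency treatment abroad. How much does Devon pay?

€8,150

Deductible still to meet: €1,850 − €1,650 = €200.
After the €200 deductible portion, €41,220 − €200 = €41,020 is subject to coinsurance.
20% of €41,020 = €8,204 falls to the traveler.
Traveler responsibility before any cap: €200 + €8,204 = €8,404.
Year-to-date out-of-pocket would reach €1,650 + €8,404 = €10,054, above the €9,800 maximum, so the traveler pays only €9,800 − €1,650 = €8,150.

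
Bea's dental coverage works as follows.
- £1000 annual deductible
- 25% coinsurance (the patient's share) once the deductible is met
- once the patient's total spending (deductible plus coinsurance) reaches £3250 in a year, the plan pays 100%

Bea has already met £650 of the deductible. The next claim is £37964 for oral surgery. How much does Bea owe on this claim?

Remaining deductible: £1000 − £650 = £350.
After the £350 deductible portion, £37964 − £350 = £37614 is subject to coinsurance.
Patient's 25% share of £37614 is £9403.50.
That puts the patient's cost at £350 + £9403.50 = £9753.50 before any cap.
Year-to-date out-of-pocket would reach £650 + £9753.50 = £10403.50, above the £3250 maximum, so the patient pays only £3250 − £650 = £2600.

£2600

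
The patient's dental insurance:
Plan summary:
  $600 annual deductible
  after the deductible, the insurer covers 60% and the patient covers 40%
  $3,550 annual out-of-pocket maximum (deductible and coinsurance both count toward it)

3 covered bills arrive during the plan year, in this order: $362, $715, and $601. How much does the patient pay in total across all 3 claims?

Claim 1 ($362): entire amount goes to the deductible. Patient owes $362 (running OOP $362).
Claim 2 ($715): $238 to deductible, leaving $477; coinsurance $477 × 40% = $190.80. Patient pays $428.80; OOP now $790.80.
Claim 3 ($601): 40% coinsurance on $601 = $240.40. Cost to patient: $240.40. OOP to date $1,031.20.
Total paid by the patient: $362 + $428.80 + $240.40 = $1,031.20.

$1,031.20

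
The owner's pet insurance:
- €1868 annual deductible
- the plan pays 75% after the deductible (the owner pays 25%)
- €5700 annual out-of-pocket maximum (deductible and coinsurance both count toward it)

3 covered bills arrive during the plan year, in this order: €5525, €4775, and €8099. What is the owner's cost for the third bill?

Claim 1 — €5525: €1868 finishes the deductible; €3657 goes to coinsurance; coinsurance €3657 × 25% = €914.25. Owner pays €2782.25; OOP now €2782.25.
Claim 2 — €4775: 25% coinsurance on €4775 = €1193.75. Owner owes €1193.75 (running OOP €3976).
Claim 3 — €8099: deductible already satisfied, so owner's share is 25% × €8099 = €2024.75. That would push OOP to €6000.75, over the €5700 cap, so owner pays €5700 − €3976 = €1724.

€1724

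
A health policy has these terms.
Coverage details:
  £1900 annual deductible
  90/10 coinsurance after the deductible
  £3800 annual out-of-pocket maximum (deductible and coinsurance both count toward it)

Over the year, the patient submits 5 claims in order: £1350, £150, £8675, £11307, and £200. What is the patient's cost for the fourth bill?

£1072.50

Claim 1 — £1350: entire amount goes to the deductible. Cost to patient: £1350. OOP to date £1350.
Claim 2 — £150: fully absorbed by the deductible. Cost to patient: £150. OOP to date £1500.
Claim 3 — £8675: deductible takes £400, £8275 remains; coinsurance £8275 × 10% = £827.50. Patient owes £1227.50 (running OOP £2727.50).
Claim 4 — £11307: deductible already satisfied, so patient's share is 10% × £11307 = £1130.70. Adding that to £2727.50 gives £3858.20, past the £3800 cap; patient pays only £3800 − £2727.50 = £1072.50.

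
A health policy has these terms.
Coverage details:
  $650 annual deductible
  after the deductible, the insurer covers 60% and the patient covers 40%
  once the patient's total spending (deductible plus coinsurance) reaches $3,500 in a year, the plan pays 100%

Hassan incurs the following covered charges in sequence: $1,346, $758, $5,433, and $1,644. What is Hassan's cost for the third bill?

$2,173.20

Bill 1, $1,346: $650 to deductible, leaving $696; patient's 40% is $278.40. Cost to patient: $928.40. OOP to date $928.40.
Bill 2, $758: deductible met; 40% of $758 = $303.20. Patient pays $303.20; OOP now $1,231.60.
Bill 3, $5,433: deductible already satisfied, so patient's share is 40% × $5,433 = $2,173.20. Patient pays $2,173.20; OOP now $3,404.80.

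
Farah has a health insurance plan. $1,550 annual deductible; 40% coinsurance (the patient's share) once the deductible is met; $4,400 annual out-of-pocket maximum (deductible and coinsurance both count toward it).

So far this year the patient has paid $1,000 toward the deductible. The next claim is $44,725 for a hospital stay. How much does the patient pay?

$3,400

Remaining deductible: $1,550 − $1,000 = $550.
The remaining $44,175 (= $44,725 − $550) moves to coinsurance.
Coinsurance: $44,175 × 40% = $17,670.
Patient responsibility before any cap: $550 + $17,670 = $18,220.
Adding $18,220 to the $1,000 already spent would give $19,220, which exceeds the $4,400 cap; the patient pays just $4,400 − $1,000 = $3,400.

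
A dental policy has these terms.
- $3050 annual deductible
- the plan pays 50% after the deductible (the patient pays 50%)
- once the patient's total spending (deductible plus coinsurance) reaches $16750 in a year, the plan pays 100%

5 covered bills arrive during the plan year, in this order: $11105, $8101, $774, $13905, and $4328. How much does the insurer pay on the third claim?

Claim 1 ($11105): $3050 to deductible, leaving $8055; 50% of $8055 = $4027.50. Cost to patient: $7077.50. OOP to date $7077.50. Plan pays $11105 − $7077.50 = $4027.50.
Claim 2 ($8101): deductible met; 50% of $8101 = $4050.50. Patient owes $4050.50 (running OOP $11128). Insurer: $8101 − $4050.50 = $4050.50.
Claim 3 ($774): deductible already satisfied, so patient's share is 50% × $774 = $387. Cost to patient: $387. OOP to date $11515. Plan pays $774 − $387 = $387.

$387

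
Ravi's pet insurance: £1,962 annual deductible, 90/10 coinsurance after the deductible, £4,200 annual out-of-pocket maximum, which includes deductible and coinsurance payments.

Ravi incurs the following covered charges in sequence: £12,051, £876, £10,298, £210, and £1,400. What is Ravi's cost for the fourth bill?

£21

Claim 1 — £12,051: deductible takes £1,962, £10,089 remains; coinsurance £10,089 × 10% = £1,008.90. Owner owes £2,970.90 (running OOP £2,970.90).
Claim 2 — £876: deductible already satisfied, so owner's share is 10% × £876 = £87.60. Owner pays £87.60; OOP now £3,058.50.
Claim 3 — £10,298: deductible met; 10% of £10,298 = £1,029.80. Owner pays £1,029.80; OOP now £4,088.30.
Claim 4 — £210: deductible already satisfied, so owner's share is 10% × £210 = £21. Owner owes £21 (running OOP £4,109.30).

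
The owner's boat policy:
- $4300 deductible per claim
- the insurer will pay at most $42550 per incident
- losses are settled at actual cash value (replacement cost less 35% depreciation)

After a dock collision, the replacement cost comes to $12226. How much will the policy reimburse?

$3646.90

Actual cash value after 35% depreciation: $12226 × 65% = $7946.90.
Less the $4300 deductible: $7946.90 − $4300 = $3646.90.
$3646.90 is within the $42550 limit, so the insurer pays $3646.90.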